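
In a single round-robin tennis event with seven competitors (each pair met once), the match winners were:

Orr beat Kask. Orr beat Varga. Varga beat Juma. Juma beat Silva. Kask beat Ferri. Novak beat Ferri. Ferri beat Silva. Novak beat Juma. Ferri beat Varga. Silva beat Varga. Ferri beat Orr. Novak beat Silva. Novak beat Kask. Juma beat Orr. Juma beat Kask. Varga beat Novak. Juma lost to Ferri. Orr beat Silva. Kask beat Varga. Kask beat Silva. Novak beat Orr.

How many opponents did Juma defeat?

Juma's results: beat Kask, Silva, Orr; lost to Ferri, Varga, Novak.
That is 3 wins.

3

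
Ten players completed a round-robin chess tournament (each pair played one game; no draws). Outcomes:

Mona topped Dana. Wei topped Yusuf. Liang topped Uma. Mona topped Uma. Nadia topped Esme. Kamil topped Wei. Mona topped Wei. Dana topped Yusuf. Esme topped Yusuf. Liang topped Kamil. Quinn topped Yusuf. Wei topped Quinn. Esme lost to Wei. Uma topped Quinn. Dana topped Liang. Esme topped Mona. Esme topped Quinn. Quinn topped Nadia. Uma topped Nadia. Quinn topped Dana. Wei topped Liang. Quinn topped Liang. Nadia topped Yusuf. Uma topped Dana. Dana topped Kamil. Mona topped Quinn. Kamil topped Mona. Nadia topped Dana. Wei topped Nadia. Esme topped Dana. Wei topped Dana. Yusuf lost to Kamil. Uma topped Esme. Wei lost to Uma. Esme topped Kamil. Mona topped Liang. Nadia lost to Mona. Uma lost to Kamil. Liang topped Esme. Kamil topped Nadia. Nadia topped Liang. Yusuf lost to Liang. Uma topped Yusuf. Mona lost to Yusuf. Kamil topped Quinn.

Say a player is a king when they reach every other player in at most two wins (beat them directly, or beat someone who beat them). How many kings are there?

Yusuf cannot reach Kamil, Esme in two steps.
Wei reaches everyone (king).
Nadia cannot reach Wei in two steps.
Liang reaches everyone (king).
Mona reaches everyone (king).
Dana reaches everyone (king).
Kamil reaches everyone (king).
Esme reaches everyone (king).
Uma reaches everyone (king).
Quinn cannot reach Wei in two steps.
Kings: Wei, Liang, Mona, Dana, Kamil, Esme, Uma — 7.

7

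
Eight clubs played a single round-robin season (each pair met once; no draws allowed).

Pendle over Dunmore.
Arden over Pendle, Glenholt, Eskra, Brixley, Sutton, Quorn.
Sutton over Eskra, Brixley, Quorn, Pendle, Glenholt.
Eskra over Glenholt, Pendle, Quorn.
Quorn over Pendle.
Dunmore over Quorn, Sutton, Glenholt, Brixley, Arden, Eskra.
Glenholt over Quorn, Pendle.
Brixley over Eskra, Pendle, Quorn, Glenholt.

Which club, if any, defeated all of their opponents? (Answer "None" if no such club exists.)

None

Highest win total is Dunmore with 6 (out of 7 possible).
Dunmore lost to Pendle, so no club went undefeated.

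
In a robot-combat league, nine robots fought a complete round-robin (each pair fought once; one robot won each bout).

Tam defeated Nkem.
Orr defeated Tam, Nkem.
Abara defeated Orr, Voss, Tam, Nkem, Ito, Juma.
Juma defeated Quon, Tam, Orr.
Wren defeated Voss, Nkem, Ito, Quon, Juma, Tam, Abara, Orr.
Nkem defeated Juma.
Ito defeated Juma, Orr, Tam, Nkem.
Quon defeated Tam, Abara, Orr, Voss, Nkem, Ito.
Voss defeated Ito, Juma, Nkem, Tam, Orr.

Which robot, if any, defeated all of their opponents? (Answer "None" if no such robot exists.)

Wren has 8 wins out of 8 opponents — a perfect record.

Wren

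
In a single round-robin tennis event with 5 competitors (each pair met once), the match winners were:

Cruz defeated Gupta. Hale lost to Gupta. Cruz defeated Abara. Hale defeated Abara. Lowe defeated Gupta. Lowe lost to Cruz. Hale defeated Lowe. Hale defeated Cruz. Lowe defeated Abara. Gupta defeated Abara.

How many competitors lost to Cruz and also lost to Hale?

Cruz beat: Lowe, Gupta, Abara.
Hale beat: Lowe, Abara, Cruz.
Both beat: Lowe, Abara — 2.

2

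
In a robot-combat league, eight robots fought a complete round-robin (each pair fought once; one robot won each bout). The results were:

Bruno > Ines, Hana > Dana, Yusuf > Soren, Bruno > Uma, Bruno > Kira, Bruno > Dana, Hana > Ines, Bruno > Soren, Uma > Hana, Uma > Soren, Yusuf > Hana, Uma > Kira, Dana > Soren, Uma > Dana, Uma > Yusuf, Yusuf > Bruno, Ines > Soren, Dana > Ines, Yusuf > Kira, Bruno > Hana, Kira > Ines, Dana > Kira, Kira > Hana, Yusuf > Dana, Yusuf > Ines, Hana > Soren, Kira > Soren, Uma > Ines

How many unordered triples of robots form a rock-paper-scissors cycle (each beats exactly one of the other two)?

Win totals: Soren 0, Kira 3, Hana 3, Ines 1, Dana 3, Uma 6, Yusuf 6, Bruno 6.
A robot with w wins dominates both others in C(w,2) triples; summing gives 0 + 3 + 3 + 0 + 3 + 15 + 15 + 15 = 54 transitive triples.
Total triples C(8,3) = 56, so cyclic triples = 56 − 54 = 2.

2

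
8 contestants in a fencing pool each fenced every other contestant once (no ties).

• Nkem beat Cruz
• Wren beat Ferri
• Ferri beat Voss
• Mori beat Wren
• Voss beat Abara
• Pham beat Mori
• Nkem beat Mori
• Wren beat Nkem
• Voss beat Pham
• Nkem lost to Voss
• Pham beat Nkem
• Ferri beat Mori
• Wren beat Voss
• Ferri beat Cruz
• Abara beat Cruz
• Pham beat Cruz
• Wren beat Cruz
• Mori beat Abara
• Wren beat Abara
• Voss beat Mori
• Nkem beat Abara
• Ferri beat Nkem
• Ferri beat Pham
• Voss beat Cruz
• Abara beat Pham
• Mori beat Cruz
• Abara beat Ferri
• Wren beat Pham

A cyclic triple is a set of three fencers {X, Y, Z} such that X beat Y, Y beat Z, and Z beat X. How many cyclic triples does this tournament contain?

9

Win totals: Pham 3, Mori 3, Cruz 0, Voss 5, Ferri 5, Abara 3, Nkem 3, Wren 6.
A fencer with w wins dominates both others in C(w,2) triples; summing gives 3 + 3 + 0 + 10 + 10 + 3 + 3 + 15 = 47 transitive triples.
Total triples C(8,3) = 56, so cyclic triples = 56 − 47 = 9.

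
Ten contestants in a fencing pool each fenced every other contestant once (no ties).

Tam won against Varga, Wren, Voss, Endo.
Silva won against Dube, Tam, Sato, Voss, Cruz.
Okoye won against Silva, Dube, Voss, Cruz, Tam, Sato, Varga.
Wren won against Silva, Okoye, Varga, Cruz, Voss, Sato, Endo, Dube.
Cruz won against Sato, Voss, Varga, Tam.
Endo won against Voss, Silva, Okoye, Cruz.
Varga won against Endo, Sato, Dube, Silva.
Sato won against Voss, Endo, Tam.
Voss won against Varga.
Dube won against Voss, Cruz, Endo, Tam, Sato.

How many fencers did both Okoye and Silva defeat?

Okoye beat: Dube, Tam, Voss, Silva, Varga, Cruz, Sato.
Silva beat: Dube, Tam, Voss, Cruz, Sato.
Both beat: Dube, Tam, Voss, Cruz, Sato — 5.

5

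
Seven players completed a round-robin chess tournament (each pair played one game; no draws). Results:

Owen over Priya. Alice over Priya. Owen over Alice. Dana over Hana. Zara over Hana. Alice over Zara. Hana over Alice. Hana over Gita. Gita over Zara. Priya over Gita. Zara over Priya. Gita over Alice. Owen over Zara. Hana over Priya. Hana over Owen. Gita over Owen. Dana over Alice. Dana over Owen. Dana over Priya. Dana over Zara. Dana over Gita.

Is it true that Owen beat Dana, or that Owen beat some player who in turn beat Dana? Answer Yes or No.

No

Owen did not beat Dana directly.
Owen beat Zara, Alice, Priya, but each of them lost to Dana. No two-step path.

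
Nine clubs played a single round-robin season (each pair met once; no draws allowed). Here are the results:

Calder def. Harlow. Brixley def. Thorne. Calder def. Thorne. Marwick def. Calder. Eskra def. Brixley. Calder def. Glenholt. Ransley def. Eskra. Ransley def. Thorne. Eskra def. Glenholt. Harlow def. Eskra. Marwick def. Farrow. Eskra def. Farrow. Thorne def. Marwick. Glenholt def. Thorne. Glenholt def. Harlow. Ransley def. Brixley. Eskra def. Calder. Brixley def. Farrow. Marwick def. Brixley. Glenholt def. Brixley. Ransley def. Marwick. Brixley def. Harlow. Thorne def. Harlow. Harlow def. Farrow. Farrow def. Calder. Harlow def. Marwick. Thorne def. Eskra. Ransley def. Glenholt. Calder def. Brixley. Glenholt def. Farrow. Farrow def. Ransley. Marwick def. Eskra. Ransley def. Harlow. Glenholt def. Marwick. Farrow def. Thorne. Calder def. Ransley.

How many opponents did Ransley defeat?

Ransley's results: beat Brixley, Harlow, Thorne, Marwick, Glenholt, Eskra; lost to Farrow, Calder.
That is 6 wins.

6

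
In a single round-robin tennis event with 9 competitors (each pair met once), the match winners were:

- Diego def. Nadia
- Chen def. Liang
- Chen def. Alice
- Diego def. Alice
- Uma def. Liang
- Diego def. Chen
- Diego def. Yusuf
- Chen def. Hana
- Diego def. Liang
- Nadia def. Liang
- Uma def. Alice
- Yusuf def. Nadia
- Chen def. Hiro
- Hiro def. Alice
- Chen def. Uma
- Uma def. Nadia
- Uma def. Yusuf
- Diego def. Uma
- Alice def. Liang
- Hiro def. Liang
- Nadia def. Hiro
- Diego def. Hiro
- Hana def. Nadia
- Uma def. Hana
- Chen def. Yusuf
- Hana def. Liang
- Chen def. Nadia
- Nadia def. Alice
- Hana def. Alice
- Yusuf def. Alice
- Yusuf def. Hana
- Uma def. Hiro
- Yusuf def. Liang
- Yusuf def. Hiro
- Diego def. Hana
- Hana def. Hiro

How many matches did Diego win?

8

Diego's results: beat Hana, Nadia, Yusuf, Liang, Chen, Alice, Uma, Hiro; lost to no one.
That is 8 wins.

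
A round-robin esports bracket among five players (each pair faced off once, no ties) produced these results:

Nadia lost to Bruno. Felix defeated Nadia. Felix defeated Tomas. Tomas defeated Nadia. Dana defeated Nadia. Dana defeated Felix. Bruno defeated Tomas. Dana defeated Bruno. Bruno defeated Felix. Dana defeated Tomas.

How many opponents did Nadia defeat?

0

Nadia's results: beat no one; lost to Tomas, Dana, Bruno, Felix.
That is 0 wins.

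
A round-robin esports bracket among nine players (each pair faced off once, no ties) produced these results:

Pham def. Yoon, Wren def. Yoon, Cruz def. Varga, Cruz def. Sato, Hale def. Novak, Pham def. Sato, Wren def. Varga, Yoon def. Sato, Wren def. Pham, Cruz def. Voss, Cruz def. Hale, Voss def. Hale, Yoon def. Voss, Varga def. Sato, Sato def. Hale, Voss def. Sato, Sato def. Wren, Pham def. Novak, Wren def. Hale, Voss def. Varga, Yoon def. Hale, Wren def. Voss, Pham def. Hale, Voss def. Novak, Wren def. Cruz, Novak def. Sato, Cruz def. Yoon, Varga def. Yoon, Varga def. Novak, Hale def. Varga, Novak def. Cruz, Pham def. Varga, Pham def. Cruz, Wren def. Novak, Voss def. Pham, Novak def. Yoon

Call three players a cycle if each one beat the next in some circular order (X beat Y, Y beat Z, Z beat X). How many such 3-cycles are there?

Win totals: Hale 2, Pham 6, Wren 7, Sato 2, Varga 3, Novak 3, Cruz 5, Voss 5, Yoon 3.
A player with w wins dominates both others in C(w,2) triples; summing gives 1 + 15 + 21 + 1 + 3 + 3 + 10 + 10 + 3 = 67 transitive triples.
Total triples C(9,3) = 84, so cyclic triples = 84 − 67 = 17.

17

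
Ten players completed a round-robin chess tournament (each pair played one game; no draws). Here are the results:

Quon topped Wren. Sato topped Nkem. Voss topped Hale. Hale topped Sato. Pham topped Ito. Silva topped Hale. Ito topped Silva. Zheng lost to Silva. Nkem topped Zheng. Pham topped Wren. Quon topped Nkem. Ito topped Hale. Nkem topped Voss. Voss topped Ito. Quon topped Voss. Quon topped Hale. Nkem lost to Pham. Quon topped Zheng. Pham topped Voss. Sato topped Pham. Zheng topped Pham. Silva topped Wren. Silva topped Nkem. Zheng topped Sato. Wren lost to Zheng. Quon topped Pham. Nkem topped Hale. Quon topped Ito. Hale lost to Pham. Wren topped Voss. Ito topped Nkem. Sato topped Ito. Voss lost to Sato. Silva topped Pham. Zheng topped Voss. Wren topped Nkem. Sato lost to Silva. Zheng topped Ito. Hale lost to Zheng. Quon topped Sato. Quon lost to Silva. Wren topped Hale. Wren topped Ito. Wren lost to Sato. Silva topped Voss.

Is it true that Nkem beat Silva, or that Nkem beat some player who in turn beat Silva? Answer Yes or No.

No

Nkem did not beat Silva directly.
Nkem beat Voss, Zheng, Hale, but each of them lost to Silva. No two-step path.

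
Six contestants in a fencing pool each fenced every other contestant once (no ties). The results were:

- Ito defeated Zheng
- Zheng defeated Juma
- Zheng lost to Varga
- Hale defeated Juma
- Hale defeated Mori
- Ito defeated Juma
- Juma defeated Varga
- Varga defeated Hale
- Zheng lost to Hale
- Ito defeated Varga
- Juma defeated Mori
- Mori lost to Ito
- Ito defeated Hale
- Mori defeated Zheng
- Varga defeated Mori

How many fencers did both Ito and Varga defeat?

Ito beat: Varga, Hale, Zheng, Juma, Mori.
Varga beat: Hale, Zheng, Mori.
Both beat: Hale, Zheng, Mori — 3.

3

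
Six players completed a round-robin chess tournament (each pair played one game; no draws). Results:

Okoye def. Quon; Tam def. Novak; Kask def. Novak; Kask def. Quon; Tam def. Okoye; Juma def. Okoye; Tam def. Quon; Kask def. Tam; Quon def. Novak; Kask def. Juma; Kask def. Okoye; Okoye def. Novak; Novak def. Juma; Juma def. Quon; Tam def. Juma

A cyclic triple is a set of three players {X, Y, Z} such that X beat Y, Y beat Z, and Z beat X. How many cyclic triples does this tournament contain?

Of the C(6,3) = 20 triples, the cyclic ones are: {Juma, Quon, Novak}; {Juma, Okoye, Novak}.
That is 2.

2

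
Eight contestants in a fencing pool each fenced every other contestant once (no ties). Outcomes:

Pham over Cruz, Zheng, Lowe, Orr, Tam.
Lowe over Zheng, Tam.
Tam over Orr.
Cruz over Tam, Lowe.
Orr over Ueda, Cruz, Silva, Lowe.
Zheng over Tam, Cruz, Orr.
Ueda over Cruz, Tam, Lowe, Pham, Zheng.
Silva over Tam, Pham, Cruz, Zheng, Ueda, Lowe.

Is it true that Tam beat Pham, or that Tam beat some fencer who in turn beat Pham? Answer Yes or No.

Tam did not beat Pham directly.
Tam beat Orr, but each of them lost to Pham. No two-step path.

No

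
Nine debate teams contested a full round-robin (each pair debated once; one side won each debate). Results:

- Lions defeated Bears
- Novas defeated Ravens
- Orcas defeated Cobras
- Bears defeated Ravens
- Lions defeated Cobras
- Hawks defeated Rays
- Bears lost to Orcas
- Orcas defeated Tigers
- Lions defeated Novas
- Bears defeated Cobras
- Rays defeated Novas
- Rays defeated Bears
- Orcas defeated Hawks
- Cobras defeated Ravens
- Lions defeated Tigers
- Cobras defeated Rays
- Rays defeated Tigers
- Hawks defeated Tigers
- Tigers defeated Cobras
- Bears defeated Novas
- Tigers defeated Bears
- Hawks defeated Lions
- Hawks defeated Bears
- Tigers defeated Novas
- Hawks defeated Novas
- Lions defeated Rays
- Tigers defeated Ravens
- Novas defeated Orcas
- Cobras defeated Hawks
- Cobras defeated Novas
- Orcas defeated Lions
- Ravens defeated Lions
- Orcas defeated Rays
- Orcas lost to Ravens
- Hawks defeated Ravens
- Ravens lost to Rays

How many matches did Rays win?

Rays' results: beat Ravens, Bears, Novas, Tigers; lost to Lions, Cobras, Orcas, Hawks.
That is 4 wins.

4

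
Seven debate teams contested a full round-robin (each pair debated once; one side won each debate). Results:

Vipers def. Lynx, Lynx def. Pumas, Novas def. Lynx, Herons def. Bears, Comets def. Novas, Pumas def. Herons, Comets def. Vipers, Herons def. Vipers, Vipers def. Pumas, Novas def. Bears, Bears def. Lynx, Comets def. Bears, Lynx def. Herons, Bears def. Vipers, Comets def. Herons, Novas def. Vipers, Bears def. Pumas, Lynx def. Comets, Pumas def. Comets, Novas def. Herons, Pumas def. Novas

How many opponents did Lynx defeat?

Lynx's results: beat Comets, Pumas, Herons; lost to Vipers, Bears, Novas.
That is 3 wins.

3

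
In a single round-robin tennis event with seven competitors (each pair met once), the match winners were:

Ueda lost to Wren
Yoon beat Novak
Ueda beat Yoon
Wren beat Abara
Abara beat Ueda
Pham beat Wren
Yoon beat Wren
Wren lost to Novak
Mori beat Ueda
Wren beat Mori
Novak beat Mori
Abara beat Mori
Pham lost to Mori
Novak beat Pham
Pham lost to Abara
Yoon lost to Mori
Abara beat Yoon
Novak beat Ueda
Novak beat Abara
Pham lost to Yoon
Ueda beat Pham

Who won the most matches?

Novak

Win totals: Pham 1, Ueda 2, Abara 4, Mori 3, Yoon 3, Novak 5, Wren 3.
Novak leads with 5 wins (next highest: 4).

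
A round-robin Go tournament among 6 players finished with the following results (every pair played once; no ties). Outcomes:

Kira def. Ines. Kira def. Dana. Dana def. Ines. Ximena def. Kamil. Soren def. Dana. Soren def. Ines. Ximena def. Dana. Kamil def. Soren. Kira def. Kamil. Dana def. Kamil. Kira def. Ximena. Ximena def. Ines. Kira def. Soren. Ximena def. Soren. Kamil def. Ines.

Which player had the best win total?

Win totals: Ines 0, Soren 2, Ximena 4, Kamil 2, Kira 5, Dana 2.
Kira leads with 5 wins (next highest: 4).

Kira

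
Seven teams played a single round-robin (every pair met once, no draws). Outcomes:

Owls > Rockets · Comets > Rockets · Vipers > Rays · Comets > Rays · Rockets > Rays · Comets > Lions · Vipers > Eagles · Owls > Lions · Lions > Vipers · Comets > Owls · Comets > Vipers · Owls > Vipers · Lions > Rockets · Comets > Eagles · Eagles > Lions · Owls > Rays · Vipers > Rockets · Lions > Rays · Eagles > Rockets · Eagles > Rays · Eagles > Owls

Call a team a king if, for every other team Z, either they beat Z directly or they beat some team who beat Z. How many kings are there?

Comets reaches everyone (king).
Eagles cannot reach Comets in two steps.
Rockets cannot reach Comets, Eagles, Vipers, Lions, Owls in two steps.
Vipers cannot reach Comets in two steps.
Lions cannot reach Comets, Owls in two steps.
Rays cannot reach Comets, Eagles, Rockets, Vipers, Lions, Owls in two steps.
Owls cannot reach Comets in two steps.
Kings: Comets — 1.

1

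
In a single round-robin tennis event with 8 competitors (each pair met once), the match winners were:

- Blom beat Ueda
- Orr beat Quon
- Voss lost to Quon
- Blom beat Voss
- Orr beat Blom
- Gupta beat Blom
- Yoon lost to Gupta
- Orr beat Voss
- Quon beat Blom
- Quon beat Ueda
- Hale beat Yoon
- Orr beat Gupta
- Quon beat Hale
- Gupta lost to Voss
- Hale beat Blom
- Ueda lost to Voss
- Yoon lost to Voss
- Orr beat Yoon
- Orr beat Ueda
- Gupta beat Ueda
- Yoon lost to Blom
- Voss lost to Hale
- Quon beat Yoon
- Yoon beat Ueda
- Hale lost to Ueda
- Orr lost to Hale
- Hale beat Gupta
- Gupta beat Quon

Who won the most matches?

Orr

Win totals: Ueda 1, Hale 5, Gupta 4, Quon 5, Blom 3, Yoon 1, Orr 6, Voss 3.
Orr leads with 6 wins (next highest: 5).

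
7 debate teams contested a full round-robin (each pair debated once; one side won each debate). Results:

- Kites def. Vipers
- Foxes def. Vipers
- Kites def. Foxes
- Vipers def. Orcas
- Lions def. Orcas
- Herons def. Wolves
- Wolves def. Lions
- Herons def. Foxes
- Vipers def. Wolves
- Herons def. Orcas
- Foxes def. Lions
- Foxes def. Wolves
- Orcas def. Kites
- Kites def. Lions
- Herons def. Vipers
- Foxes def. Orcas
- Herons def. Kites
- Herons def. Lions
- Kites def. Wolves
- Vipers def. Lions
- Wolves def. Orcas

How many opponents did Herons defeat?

6

Herons' results: beat Foxes, Lions, Kites, Wolves, Vipers, Orcas; lost to no one.
That is 6 wins.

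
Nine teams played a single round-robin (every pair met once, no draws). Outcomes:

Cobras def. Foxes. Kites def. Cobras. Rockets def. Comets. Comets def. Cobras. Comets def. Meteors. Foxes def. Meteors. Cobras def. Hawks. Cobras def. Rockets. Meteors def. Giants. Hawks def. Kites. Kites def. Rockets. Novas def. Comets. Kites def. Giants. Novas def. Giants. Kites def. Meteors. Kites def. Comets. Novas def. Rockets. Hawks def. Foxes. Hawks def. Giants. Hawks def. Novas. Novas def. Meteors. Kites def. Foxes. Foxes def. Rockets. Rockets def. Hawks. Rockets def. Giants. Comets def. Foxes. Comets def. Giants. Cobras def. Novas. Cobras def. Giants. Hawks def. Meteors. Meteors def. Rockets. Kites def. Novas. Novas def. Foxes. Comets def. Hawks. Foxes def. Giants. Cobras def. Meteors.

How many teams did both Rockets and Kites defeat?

Rockets beat: Hawks, Giants, Comets.
Kites beat: Cobras, Rockets, Meteors, Foxes, Giants, Comets, Novas.
Both beat: Giants, Comets — 2.

2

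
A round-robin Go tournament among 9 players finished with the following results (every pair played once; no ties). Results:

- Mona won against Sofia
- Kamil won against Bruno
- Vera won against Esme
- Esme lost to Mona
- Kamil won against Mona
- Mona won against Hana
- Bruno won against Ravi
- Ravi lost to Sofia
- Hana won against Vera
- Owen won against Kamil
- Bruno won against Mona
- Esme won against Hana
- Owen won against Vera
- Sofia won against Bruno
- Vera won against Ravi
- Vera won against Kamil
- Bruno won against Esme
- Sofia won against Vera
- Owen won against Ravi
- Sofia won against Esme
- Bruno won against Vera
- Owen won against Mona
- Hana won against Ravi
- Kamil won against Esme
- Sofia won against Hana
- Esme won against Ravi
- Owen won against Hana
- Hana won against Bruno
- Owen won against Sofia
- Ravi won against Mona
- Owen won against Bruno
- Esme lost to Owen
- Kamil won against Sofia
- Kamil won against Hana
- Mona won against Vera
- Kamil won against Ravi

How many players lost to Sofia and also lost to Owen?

5

Sofia beat: Ravi, Bruno, Esme, Vera, Hana.
Owen beat: Kamil, Ravi, Bruno, Esme, Sofia, Vera, Mona, Hana.
Both beat: Ravi, Bruno, Esme, Vera, Hana — 5.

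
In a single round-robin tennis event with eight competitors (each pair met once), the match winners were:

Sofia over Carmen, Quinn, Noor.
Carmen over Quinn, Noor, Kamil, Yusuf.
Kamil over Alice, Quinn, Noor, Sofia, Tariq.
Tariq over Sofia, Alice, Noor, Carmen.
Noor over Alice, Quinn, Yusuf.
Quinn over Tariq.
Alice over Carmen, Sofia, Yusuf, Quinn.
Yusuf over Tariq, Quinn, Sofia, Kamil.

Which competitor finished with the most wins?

Win totals: Alice 4, Noor 3, Carmen 4, Quinn 1, Yusuf 4, Sofia 3, Tariq 4, Kamil 5.
Kamil leads with 5 wins (next highest: 4).

Kamil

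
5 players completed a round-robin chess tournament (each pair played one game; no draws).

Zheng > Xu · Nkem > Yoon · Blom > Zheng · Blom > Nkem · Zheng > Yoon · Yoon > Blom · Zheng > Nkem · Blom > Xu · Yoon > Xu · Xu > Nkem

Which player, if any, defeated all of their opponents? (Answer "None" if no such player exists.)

Highest win total is Zheng with 3 (out of 4 possible).
Zheng lost to Blom, so no player went undefeated.

None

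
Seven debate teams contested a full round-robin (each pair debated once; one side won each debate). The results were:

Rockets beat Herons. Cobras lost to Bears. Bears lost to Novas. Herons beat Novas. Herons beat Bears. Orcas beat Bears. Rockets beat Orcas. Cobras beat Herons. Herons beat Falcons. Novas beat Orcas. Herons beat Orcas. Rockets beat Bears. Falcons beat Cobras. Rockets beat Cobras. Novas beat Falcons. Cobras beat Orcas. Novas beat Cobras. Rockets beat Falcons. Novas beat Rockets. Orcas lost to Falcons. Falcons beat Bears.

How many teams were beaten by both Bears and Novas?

1

Bears beat: Cobras.
Novas beat: Falcons, Rockets, Bears, Orcas, Cobras.
Both beat: Cobras — 1.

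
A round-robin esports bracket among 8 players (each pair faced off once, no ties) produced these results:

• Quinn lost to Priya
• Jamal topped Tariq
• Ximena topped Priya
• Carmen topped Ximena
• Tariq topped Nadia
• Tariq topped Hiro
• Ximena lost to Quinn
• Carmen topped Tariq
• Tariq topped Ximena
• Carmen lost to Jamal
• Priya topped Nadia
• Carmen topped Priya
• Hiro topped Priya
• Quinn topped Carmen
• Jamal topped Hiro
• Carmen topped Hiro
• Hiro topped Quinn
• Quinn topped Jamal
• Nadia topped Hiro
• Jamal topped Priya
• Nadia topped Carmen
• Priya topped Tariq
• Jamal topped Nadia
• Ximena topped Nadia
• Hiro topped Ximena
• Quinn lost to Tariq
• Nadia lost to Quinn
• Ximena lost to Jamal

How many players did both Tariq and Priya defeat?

Tariq beat: Hiro, Quinn, Nadia, Ximena.
Priya beat: Quinn, Nadia, Tariq.
Both beat: Quinn, Nadia — 2.

2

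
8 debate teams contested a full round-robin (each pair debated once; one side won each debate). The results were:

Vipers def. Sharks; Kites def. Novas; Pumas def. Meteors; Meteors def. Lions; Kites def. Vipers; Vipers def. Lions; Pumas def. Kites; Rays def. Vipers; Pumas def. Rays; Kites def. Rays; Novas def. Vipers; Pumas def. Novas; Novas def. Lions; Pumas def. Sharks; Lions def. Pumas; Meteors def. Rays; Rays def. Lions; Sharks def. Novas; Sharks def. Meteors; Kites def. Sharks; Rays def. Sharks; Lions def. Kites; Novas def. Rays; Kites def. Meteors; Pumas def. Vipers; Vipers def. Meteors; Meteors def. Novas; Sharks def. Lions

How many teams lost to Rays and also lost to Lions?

Rays beat: Lions, Sharks, Vipers.
Lions beat: Pumas, Kites.
No one was beaten by both.

0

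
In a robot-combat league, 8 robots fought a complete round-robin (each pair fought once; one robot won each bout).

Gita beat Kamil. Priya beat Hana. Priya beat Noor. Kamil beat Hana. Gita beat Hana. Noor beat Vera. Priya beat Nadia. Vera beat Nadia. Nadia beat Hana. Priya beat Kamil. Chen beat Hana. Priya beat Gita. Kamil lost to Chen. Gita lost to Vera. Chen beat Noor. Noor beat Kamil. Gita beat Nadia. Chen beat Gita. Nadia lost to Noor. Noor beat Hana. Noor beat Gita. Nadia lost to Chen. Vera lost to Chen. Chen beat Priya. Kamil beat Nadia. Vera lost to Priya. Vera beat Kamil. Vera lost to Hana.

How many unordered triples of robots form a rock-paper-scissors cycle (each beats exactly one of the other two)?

3

Win totals: Kamil 2, Chen 7, Hana 1, Priya 6, Vera 3, Noor 5, Gita 3, Nadia 1.
A robot with w wins dominates both others in C(w,2) triples; summing gives 1 + 21 + 0 + 15 + 3 + 10 + 3 + 0 = 53 transitive triples.
Total triples C(8,3) = 56, so cyclic triples = 56 − 53 = 3.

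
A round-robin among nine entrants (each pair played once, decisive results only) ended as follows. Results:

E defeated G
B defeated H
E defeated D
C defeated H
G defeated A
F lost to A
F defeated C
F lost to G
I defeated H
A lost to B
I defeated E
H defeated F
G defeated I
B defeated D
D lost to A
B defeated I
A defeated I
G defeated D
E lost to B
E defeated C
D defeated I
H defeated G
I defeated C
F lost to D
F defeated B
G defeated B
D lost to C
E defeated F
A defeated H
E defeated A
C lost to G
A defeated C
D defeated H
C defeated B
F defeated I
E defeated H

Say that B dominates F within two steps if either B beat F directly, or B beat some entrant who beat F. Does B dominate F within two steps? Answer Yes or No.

Yes

B did not beat F directly.
B beat A, D, E, H, I. Of those, A beat F.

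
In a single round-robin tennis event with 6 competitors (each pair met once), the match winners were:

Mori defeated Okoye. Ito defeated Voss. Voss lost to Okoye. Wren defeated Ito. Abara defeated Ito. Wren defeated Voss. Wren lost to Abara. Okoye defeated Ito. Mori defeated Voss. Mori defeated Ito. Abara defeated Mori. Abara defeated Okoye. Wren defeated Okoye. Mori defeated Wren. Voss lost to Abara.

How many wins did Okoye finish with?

2

Okoye's results: beat Ito, Voss; lost to Wren, Mori, Abara.
That is 2 wins.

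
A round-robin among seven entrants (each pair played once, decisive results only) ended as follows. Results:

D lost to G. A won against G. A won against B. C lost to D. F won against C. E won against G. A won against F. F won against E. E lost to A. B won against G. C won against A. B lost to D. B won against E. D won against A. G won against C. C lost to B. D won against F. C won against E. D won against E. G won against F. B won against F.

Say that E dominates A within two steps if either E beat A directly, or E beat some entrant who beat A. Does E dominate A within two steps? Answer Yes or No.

No

E did not beat A directly.
E beat G, but each of them lost to A. No two-step path.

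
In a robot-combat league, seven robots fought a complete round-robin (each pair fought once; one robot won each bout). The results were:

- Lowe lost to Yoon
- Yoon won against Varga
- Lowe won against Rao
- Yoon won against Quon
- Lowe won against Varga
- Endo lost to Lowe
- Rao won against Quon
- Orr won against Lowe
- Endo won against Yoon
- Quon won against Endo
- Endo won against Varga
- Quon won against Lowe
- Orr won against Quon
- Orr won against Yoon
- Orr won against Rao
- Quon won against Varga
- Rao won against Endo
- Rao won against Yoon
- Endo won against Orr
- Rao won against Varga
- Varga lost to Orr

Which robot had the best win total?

Orr

Win totals: Yoon 3, Varga 0, Endo 3, Rao 4, Orr 5, Lowe 3, Quon 3.
Orr leads with 5 wins (next highest: 4).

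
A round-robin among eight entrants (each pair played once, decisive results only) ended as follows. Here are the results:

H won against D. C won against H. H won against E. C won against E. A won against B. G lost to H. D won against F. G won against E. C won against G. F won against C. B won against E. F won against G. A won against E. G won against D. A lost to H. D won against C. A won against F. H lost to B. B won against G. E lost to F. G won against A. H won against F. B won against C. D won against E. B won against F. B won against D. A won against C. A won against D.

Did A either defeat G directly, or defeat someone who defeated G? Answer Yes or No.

A did not beat G directly.
A beat B, C, D, E, F. Of those, B beat G.

Yes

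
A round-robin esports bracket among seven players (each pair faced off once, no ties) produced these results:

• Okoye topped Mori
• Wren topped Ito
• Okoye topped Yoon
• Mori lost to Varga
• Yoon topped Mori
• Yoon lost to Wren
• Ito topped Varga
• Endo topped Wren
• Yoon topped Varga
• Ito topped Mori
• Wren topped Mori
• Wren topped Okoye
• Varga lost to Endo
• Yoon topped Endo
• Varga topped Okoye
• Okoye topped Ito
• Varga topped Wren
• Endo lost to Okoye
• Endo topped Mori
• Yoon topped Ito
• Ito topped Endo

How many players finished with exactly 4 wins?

Win totals: Varga 3, Okoye 4, Wren 4, Yoon 4, Mori 0, Endo 3, Ito 3.
Exactly 4: Okoye, Wren, Yoon — 3 players.

3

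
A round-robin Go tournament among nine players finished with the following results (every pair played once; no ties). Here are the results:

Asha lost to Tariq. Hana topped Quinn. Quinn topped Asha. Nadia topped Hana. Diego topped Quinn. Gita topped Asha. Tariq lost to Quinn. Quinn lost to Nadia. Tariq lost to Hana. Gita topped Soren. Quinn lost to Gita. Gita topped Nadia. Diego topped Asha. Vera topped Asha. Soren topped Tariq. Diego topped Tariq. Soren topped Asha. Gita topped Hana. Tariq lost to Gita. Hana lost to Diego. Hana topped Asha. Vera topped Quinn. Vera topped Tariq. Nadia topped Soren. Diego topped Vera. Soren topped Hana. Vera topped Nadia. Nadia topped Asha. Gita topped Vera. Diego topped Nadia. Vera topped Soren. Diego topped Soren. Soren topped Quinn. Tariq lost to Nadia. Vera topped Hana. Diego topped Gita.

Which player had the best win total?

Diego

Win totals: Tariq 1, Soren 4, Quinn 2, Diego 8, Nadia 5, Asha 0, Vera 6, Gita 7, Hana 3.
Diego leads with 8 wins (next highest: 7).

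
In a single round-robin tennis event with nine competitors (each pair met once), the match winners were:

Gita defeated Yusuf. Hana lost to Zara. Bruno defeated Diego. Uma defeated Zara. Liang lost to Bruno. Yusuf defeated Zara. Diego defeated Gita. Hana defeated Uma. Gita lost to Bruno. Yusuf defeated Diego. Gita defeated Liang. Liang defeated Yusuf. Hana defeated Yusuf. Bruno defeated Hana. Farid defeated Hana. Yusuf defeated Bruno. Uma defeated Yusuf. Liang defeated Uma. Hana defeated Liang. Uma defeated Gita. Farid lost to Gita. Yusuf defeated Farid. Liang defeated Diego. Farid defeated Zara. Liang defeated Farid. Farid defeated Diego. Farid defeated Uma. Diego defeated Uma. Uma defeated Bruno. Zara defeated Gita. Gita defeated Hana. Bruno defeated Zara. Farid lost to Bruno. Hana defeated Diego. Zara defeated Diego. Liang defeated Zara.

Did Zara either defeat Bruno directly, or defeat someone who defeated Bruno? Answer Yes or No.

Zara did not beat Bruno directly.
Zara beat Hana, Diego, Gita, but each of them lost to Bruno. No two-step path.

No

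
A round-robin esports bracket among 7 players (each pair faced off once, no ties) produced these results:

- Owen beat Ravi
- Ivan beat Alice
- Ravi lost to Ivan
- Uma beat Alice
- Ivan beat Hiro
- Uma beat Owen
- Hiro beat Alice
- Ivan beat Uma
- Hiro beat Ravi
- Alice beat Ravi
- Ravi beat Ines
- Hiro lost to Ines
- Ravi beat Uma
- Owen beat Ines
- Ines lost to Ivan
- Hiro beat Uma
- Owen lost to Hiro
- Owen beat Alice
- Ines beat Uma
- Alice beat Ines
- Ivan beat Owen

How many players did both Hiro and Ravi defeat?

1

Hiro beat: Uma, Alice, Owen, Ravi.
Ravi beat: Uma, Ines.
Both beat: Uma — 1.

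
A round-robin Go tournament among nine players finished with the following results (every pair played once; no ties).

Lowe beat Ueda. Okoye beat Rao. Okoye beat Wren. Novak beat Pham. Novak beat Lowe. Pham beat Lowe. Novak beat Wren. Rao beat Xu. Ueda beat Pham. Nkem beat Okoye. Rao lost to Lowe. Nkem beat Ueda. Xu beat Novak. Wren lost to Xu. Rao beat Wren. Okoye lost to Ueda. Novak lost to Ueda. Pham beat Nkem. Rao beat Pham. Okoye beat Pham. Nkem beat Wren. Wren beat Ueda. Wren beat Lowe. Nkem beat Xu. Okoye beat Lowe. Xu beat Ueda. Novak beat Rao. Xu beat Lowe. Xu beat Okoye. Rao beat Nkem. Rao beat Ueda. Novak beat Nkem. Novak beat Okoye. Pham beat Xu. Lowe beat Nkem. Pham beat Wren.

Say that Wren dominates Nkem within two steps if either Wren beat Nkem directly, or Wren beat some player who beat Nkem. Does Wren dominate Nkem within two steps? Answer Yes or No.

Yes

Wren did not beat Nkem directly.
Wren beat Ueda, Lowe. Of those, Lowe beat Nkem.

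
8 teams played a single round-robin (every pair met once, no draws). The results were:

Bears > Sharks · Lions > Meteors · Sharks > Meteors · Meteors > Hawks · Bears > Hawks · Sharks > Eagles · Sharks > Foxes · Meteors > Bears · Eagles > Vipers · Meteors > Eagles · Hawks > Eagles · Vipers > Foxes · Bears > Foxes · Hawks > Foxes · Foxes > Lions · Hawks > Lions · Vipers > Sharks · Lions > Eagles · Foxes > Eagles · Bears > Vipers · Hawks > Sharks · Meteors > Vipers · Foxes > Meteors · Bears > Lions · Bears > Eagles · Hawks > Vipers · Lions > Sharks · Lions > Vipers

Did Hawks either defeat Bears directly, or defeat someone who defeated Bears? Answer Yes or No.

No

Hawks did not beat Bears directly.
Hawks beat Eagles, Vipers, Foxes, Lions, Sharks, but each of them lost to Bears. No two-step path.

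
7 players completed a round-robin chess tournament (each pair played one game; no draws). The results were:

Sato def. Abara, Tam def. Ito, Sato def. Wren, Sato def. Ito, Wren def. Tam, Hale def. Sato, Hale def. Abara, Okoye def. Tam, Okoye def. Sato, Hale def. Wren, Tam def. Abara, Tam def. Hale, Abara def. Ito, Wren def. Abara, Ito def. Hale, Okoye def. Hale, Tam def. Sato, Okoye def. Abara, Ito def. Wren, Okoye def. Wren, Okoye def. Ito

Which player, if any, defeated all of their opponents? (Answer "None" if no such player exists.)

Okoye has 6 wins out of 6 opponents — a perfect record.

Okoye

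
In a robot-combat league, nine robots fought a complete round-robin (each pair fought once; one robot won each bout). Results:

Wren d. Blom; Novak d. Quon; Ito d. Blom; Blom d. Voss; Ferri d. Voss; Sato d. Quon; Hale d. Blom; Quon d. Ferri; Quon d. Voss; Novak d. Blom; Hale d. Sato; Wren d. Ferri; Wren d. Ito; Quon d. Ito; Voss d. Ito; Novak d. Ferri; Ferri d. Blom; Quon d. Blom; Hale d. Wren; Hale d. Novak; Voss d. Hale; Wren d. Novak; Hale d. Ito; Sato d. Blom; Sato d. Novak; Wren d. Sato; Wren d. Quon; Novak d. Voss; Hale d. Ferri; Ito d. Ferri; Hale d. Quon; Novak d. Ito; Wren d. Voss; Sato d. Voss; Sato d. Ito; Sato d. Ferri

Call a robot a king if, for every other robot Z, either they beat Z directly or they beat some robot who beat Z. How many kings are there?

Sato cannot reach Wren in two steps.
Novak cannot reach Sato, Wren in two steps.
Ito cannot reach Sato, Novak, Quon, Hale, Wren in two steps.
Ferri cannot reach Sato, Novak, Quon, Wren in two steps.
Quon cannot reach Sato, Novak, Wren in two steps.
Hale reaches everyone (king).
Blom cannot reach Sato, Novak, Ferri, Quon, Wren in two steps.
Wren reaches everyone (king).
Voss reaches everyone (king).
Kings: Hale, Wren, Voss — 3.

3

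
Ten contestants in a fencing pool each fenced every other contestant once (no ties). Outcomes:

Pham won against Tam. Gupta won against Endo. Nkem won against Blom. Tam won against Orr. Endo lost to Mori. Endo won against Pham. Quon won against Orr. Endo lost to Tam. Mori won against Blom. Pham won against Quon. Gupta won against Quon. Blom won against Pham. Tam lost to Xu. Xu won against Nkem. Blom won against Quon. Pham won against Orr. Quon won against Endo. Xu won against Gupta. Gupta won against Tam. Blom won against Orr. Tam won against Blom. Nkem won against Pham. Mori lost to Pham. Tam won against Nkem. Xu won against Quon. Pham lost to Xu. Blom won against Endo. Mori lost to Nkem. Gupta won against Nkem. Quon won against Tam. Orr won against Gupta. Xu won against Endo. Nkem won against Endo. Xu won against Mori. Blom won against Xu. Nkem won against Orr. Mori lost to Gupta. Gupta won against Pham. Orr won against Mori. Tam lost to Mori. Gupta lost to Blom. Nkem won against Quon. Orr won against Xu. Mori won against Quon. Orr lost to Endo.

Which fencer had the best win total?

Xu

Win totals: Blom 6, Gupta 6, Endo 2, Xu 7, Quon 3, Tam 4, Orr 3, Nkem 6, Pham 4, Mori 4.
Xu leads with 7 wins (next highest: 6).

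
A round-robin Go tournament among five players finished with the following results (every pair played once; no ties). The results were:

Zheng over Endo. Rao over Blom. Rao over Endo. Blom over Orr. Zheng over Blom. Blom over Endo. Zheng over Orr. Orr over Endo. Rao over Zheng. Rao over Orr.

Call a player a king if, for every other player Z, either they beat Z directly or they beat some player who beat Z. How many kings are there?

Rao reaches everyone (king).
Zheng cannot reach Rao in two steps.
Orr cannot reach Rao, Zheng, Blom in two steps.
Endo cannot reach Rao, Zheng, Orr, Blom in two steps.
Blom cannot reach Rao, Zheng in two steps.
Kings: Rao — 1.

1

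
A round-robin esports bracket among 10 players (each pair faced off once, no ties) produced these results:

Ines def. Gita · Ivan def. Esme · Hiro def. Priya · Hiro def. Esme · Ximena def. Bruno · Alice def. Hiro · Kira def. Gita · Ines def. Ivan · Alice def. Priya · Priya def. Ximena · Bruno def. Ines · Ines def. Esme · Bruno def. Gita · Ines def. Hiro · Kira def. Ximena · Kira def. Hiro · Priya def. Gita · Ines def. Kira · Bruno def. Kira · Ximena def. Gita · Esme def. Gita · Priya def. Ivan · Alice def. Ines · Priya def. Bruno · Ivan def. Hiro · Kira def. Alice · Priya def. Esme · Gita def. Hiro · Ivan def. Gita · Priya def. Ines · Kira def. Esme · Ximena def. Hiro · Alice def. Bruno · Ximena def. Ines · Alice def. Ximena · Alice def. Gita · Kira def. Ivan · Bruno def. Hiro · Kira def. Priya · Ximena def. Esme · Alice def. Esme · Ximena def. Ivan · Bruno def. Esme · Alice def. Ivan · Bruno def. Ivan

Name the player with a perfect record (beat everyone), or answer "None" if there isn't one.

Highest win total is Alice with 8 (out of 9 possible).
Alice lost to Kira, so no player went undefeated.

None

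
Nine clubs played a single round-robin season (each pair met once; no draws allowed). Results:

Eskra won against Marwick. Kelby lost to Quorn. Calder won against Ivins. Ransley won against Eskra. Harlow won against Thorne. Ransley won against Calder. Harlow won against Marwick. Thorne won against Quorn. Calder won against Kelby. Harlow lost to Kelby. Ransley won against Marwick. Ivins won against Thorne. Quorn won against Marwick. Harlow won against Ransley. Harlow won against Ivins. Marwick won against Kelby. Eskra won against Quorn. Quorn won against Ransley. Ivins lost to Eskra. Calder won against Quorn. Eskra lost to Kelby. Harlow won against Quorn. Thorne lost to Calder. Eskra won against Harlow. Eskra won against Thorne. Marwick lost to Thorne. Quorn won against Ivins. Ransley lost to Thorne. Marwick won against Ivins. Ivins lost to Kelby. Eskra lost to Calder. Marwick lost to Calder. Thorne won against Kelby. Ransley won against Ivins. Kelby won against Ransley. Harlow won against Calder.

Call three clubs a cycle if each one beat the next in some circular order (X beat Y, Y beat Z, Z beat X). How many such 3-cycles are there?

Win totals: Thorne 4, Harlow 6, Calder 6, Ransley 4, Marwick 2, Ivins 1, Quorn 4, Kelby 4, Eskra 5.
A club with w wins dominates both others in C(w,2) triples; summing gives 6 + 15 + 15 + 6 + 1 + 0 + 6 + 6 + 10 = 65 transitive triples.
Total triples C(9,3) = 84, so cyclic triples = 84 − 65 = 19.

19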